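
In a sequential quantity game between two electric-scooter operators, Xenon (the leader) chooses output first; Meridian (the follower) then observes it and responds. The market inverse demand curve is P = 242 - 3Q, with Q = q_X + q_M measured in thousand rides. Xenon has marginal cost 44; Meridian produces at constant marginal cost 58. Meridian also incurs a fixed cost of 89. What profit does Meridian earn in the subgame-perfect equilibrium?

The follower Meridian best-responds to any q_X: π_M = (242 - 3Q)q_M - 58q_M.
∂π_M/∂q_M = 184 - 3q_X - 6q_M = 0 gives the reaction function q_M = (184 - 3q_X)/6.
The leader anticipates this reaction. Substituting into P = 242 - 3Q gives P = 150 - (3/2)q_X, so π_X = (150 - (3/2)q_X)q_X - 44q_X.
The leader's first-order condition 106 - 3q_X = 0 yields q_X = 106/3.
Then q_M = (184 - 3·(106/3))/6 = 13.
Price P = 242 - 3·(145/3) = 97.
Meridian's profit: (97 - 58)·13 - 89 = 418.

418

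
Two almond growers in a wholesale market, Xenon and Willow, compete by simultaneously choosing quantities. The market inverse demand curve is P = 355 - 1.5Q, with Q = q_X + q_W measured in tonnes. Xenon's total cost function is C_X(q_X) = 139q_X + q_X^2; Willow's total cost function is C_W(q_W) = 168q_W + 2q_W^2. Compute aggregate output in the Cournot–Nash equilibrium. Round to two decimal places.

56.26

Xenon's profit: π_X = (355 - 1.5Q)q_X - (139q_X + q_X²). Setting ∂π_X/∂q_X = 0: 216 - 5q_X - (3/2)(q_W) = 0.
Willow's profit: π_W = (355 - 1.5Q)q_W - (168q_W + 2q_W²). Setting ∂π_W/∂q_W = 0: 187 - 7q_W - (3/2)(q_X) = 0.
Rearranging gives the reaction functions q_X = (216 - (3/2)q_W)/5 and q_W = (187 - (3/2)q_X)/7.
Substituting one into the other gives q_X = 37.6031 and q_W = 18.6565.
Total output Q = 37.6031 + 18.6565 = 56.2595.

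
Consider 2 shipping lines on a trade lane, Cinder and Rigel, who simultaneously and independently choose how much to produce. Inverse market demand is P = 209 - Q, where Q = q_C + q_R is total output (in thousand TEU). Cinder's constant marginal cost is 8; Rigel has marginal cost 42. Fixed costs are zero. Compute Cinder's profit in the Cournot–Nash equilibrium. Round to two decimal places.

Cinder's profit: π_C = (209 - Q)q_C - (8q_C). Setting ∂π_C/∂q_C = 0: 201 - 2q_C - (q_R) = 0.
Rigel's first-order condition: 167 - 2q_R - (q_C) = 0.
Rearranging gives the reaction functions q_C = (201 - q_R)/2 and q_R = (167 - q_C)/2.
Substituting one into the other gives q_C = 235/3 and q_R = 133/3.
Price P = 209 - 368/3 = 259/3.
Cinder's profit: (259/3 - 8)·(235/3) = 6136.1111.

6136.11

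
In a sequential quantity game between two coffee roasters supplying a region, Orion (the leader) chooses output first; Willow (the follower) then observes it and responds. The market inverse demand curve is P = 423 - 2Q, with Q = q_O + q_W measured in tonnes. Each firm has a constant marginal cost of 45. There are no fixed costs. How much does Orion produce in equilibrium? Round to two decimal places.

Solve by backward induction. Given q_O, the follower Willow maximises π_W = (423 - 2q_O - 2q_W)q_W - 45q_W.
Follower FOC: 378 - 2q_O - 4q_W = 0, so q_W(q_O) = (378 - 2q_O)/4.
The leader anticipates this reaction. Substituting into P = 423 - 2Q gives P = 234 - q_O, so π_O = (234 - q_O)q_O - 45q_O.
Leader FOC: 189 - 2q_O = 0, so q_O = 189/2.
Then q_W = (378 - 2·(189/2))/4 = 189/4.

94.50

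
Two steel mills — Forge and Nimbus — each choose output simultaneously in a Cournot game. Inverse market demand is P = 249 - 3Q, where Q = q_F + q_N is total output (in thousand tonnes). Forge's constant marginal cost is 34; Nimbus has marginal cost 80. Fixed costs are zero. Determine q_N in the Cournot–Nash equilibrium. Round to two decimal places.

13.67

Forge's profit: π_F = (249 - 3Q)q_F - (34q_F). Setting ∂π_F/∂q_F = 0: 215 - 6q_F - 3(q_N) = 0.
Nimbus's profit: π_N = (249 - 3Q)q_N - (80q_N). Setting ∂π_N/∂q_N = 0: 169 - 6q_N - 3(q_F) = 0.
So q_F = (215 - 3q_N)/6 and q_N = (169 - 3q_F)/6.
Substituting one into the other gives q_F = 29 and q_N = 41/3.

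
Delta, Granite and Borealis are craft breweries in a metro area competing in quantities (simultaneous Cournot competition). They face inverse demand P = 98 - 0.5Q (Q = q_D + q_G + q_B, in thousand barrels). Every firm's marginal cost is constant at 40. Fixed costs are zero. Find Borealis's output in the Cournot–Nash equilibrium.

A representative firm's profit is π_i = q_i(98 - 0.5Q) - 40q_i.
First-order condition (treating rivals' output as given): 58 - q_i - (1/2)·Σ_{j≠i} q_j = 0.
By symmetry each firm produces the same amount; substituting Σ_{j≠i} q_j = 2q_i yields q_i = 58/2 = 29.

29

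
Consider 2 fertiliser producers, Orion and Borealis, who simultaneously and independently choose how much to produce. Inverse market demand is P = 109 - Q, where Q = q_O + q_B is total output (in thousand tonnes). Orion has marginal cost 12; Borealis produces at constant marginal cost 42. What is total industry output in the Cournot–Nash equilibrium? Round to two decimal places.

54.67

Orion's profit: π_O = (109 - Q)q_O - (12q_O). Setting ∂π_O/∂q_O = 0: 97 - 2q_O - (q_B) = 0.
Borealis's profit: π_B = (109 - Q)q_B - (42q_B). Setting ∂π_B/∂q_B = 0: 67 - 2q_B - (q_O) = 0.
So q_O = (97 - q_B)/2 and q_B = (67 - q_O)/2.
Solving the pair: q_O = 127/3, q_B = 37/3.
Total output Q = 127/3 + 37/3 = 164/3.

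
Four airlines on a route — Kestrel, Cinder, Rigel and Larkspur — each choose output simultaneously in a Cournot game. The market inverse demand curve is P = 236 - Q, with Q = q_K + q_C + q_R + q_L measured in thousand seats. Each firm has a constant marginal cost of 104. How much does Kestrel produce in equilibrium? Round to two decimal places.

26.40

Each firm earns π_i = (236 - Q)q_i - 104q_i.
Setting ∂π_i/∂q_i = 0 with rivals' quantities fixed: 132 - 2q_i - Σ_{j≠i} q_j = 0.
With identical firms every q_j equals q_i, so Σ_{j≠i} q_j = 3q_i and 132 = 5q_i, giving q_i = 132/5.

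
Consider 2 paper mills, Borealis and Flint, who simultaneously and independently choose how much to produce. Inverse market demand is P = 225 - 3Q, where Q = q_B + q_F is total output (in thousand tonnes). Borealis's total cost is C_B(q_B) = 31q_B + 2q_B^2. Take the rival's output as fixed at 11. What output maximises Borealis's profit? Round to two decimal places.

16.10

With the rival's output fixed at 11, Borealis's profit is π_B = (225 - 3·11 - 3q_B)q_B - (31q_B + 2q_B²) = (192 - 3q_B)q_B - (31q_B + 2q_B²).
∂π_B/∂q_B = 161 - 10q_B = 0, so q_B = 161/10.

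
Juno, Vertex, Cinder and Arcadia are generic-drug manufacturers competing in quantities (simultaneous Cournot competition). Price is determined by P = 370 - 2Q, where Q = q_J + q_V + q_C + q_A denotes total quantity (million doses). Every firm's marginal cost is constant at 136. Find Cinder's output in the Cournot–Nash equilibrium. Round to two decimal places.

Each firm earns π_i = (370 - 2Q)q_i - 136q_i.
Setting ∂π_i/∂q_i = 0 with rivals' quantities fixed: 234 - 4q_i - 2·Σ_{j≠i} q_j = 0.
By symmetry each firm produces the same amount; substituting Σ_{j≠i} q_j = 3q_i yields q_i = 234/10 = 117/5.

23.40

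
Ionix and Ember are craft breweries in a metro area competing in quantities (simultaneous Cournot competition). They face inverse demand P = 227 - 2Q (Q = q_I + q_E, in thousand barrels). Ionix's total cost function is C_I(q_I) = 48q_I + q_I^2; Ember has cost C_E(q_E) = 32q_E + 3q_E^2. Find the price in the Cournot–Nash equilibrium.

Ionix's profit: π_I = (227 - 2Q)q_I - (48q_I + q_I²). Setting ∂π_I/∂q_I = 0: 179 - 6q_I - 2(q_E) = 0.
Ember's first-order condition: 195 - 10q_E - 2(q_I) = 0.
So q_I = (179 - 2q_E)/6 and q_E = (195 - 2q_I)/10.
Solving the pair: q_I = 25, q_E = 29/2.
Total output Q = 79/2, so price P = 227 - 2·(79/2) = 148.

148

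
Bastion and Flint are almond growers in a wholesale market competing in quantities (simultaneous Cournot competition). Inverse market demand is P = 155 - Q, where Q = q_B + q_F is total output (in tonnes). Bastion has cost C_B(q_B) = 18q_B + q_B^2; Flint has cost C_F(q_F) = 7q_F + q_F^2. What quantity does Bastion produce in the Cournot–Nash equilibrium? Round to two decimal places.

Bastion's profit: π_B = (155 - Q)q_B - (18q_B + q_B²). Setting ∂π_B/∂q_B = 0: 137 - 4q_B - (q_F) = 0.
Flint's first-order condition: 148 - 4q_F - (q_B) = 0.
So q_B = (137 - q_F)/4 and q_F = (148 - q_B)/4.
Solving the pair: q_B = 80/3, q_F = 91/3.

26.67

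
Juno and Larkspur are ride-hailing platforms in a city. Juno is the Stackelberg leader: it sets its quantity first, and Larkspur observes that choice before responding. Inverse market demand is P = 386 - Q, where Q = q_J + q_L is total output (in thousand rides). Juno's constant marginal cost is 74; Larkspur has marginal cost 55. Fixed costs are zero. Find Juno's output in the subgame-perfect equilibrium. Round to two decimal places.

146.50

Solve by backward induction. Given q_J, the follower Larkspur maximises π_L = (386 - q_J - q_L)q_L - 55q_L.
∂π_L/∂q_L = 331 - q_J - 2q_L = 0 gives the reaction function q_L = (331 - q_J)/2.
Juno substitutes q_L(q_J) into its own profit: π_J = q_J(386 - q_J - (331 - q_J)/2) - 74q_J = (441/2 - (1/2)q_J)q_J - 74q_J.
Leader FOC: 293/2 - q_J = 0, so q_J = 293/2.
Then q_L = (331 - 293/2)/2 = 369/4.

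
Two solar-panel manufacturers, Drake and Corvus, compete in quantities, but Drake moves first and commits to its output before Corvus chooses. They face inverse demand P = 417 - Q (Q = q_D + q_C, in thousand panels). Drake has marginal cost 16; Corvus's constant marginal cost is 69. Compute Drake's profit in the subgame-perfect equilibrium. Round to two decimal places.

25764.50

The follower Corvus best-responds to any q_D: π_C = (417 - Q)q_C - 69q_C.
Follower FOC: 348 - q_D - 2q_C = 0, so q_C(q_D) = (348 - q_D)/2.
Drake substitutes q_C(q_D) into its own profit: π_D = q_D(417 - q_D - (348 - q_D)/2) - 16q_D = (243 - (1/2)q_D)q_D - 16q_D.
Maximising: ∂π_D/∂q_D = 227 - q_D = 0, giving q_D = 227.
Then q_C = (348 - 227)/2 = 121/2.
Price P = 417 - 575/2 = 259/2.
Drake's profit: (259/2 - 16)·227 = 25764.5000.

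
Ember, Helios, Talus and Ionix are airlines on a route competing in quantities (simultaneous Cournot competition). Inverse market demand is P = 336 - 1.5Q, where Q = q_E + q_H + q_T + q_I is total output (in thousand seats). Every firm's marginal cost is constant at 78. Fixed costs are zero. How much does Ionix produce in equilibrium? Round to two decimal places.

34.40

Each firm earns π_i = (336 - 1.5Q)q_i - 78q_i.
Setting ∂π_i/∂q_i = 0 with rivals' quantities fixed: 258 - 3q_i - (3/2)·Σ_{j≠i} q_j = 0.
With identical firms every q_j equals q_i, so Σ_{j≠i} q_j = 3q_i and 258 = (15/2)q_i, giving q_i = 172/5.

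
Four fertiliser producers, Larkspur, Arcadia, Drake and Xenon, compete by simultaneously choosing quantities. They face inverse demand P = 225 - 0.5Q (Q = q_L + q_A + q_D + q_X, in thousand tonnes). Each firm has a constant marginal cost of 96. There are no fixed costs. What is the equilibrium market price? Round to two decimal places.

Each firm earns π_i = (225 - 0.5Q)q_i - 96q_i.
First-order condition (treating rivals' output as given): 129 - q_i - (1/2)·Σ_{j≠i} q_j = 0.
By symmetry each firm produces the same amount; substituting Σ_{j≠i} q_j = 3q_i yields q_i = 129/(5/2) = 258/5.
Total output Q = 1032/5, so price P = 225 - (1/2)·(1032/5) = 609/5.

121.80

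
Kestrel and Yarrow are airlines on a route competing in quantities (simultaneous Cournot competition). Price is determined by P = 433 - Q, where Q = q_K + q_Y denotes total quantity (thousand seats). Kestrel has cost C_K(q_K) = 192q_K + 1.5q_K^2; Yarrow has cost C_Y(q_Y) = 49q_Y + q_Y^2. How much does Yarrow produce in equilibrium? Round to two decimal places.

88.37

Kestrel's profit: π_K = (433 - Q)q_K - (192q_K + (3/2)q_K²). Setting ∂π_K/∂q_K = 0: 241 - 5q_K - (q_Y) = 0.
Yarrow's first-order condition: 384 - 4q_Y - (q_K) = 0.
Best responses: q_K = (241 - q_Y)/5, q_Y = (384 - q_K)/4.
Solving the pair: q_K = 580/19, q_Y = 1679/19.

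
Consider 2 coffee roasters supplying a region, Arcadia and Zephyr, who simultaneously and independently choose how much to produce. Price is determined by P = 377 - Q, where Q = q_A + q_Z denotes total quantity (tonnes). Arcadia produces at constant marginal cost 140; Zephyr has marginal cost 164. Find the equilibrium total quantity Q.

150

Arcadia's profit: π_A = (377 - Q)q_A - (140q_A). Setting ∂π_A/∂q_A = 0: 237 - 2q_A - (q_Z) = 0.
Zephyr's profit: π_Z = (377 - Q)q_Z - (164q_Z). Setting ∂π_Z/∂q_Z = 0: 213 - 2q_Z - (q_A) = 0.
Rearranging gives the reaction functions q_A = (237 - q_Z)/2 and q_Z = (213 - q_A)/2.
Substituting one into the other gives q_A = 87 and q_Z = 63.
Total output Q = 87 + 63 = 150.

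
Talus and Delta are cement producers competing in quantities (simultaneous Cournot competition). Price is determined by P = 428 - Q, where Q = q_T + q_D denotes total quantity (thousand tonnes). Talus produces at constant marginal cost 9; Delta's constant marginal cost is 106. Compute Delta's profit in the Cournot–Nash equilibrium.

Talus's profit: π_T = (428 - Q)q_T - (9q_T). Setting ∂π_T/∂q_T = 0: 419 - 2q_T - (q_D) = 0.
Delta's first-order condition: 322 - 2q_D - (q_T) = 0.
Rearranging gives the reaction functions q_T = (419 - q_D)/2 and q_D = (322 - q_T)/2.
Substituting one into the other gives q_T = 172 and q_D = 75.
Price P = 428 - 247 = 181.
Delta's profit: (181 - 106)·75 = 5625.

5625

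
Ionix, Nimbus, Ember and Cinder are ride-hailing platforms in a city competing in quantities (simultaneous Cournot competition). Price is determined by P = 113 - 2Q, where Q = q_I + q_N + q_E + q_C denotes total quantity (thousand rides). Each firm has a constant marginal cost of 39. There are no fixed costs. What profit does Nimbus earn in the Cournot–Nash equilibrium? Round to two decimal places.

109.52

Each firm earns π_i = (113 - 2Q)q_i - 39q_i.
Setting ∂π_i/∂q_i = 0 with rivals' quantities fixed: 74 - 4q_i - 2·Σ_{j≠i} q_j = 0.
By symmetry each firm produces the same amount; substituting Σ_{j≠i} q_j = 3q_i yields q_i = 74/10 = 37/5.
Price P = 113 - 2·(148/5) = 269/5.
Nimbus's profit: (269/5 - 39)·(37/5) = 109.5200.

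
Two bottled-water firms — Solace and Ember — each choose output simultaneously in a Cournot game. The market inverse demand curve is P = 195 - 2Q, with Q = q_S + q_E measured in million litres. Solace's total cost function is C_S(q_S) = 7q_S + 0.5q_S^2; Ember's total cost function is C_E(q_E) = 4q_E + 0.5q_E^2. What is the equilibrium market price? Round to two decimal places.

86.71

Solace's profit: π_S = (195 - 2Q)q_S - (7q_S + (1/2)q_S²). Setting ∂π_S/∂q_S = 0: 188 - 5q_S - 2(q_E) = 0.
Ember's profit: π_E = (195 - 2Q)q_E - (4q_E + (1/2)q_E²). Setting ∂π_E/∂q_E = 0: 191 - 5q_E - 2(q_S) = 0.
Best responses: q_S = (188 - 2q_E)/5, q_E = (191 - 2q_S)/5.
Substituting one into the other gives q_S = 186/7 and q_E = 193/7.
Total output Q = 379/7, so price P = 195 - 2·(379/7) = 607/7.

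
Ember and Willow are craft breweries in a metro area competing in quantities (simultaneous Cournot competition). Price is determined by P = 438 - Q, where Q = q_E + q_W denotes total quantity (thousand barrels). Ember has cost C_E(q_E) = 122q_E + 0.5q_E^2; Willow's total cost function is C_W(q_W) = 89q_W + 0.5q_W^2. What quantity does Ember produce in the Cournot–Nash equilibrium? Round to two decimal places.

Ember's profit: π_E = (438 - Q)q_E - (122q_E + (1/2)q_E²). Setting ∂π_E/∂q_E = 0: 316 - 3q_E - (q_W) = 0.
Willow's profit: π_W = (438 - Q)q_W - (89q_W + (1/2)q_W²). Setting ∂π_W/∂q_W = 0: 349 - 3q_W - (q_E) = 0.
Best responses: q_E = (316 - q_W)/3, q_W = (349 - q_E)/3.
Solving the pair: q_E = 599/8, q_W = 731/8.

74.88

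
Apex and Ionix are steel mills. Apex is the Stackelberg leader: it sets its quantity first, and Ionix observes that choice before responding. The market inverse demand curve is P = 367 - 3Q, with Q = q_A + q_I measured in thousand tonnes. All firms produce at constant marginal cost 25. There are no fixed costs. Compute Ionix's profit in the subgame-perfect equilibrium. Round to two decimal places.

Solve by backward induction. Given q_A, the follower Ionix maximises π_I = (367 - 3q_A - 3q_I)q_I - 25q_I.
Follower FOC: 342 - 3q_A - 6q_I = 0, so q_I(q_A) = (342 - 3q_A)/6.
Apex substitutes q_I(q_A) into its own profit: π_A = q_A(367 - 3q_A - (342 - 3q_A)/2) - 25q_A = (196 - (3/2)q_A)q_A - 25q_A.
Leader FOC: 171 - 3q_A = 0, so q_A = 57.
Then q_I = (342 - 3·57)/6 = 57/2.
Price P = 367 - 3·(171/2) = 221/2.
Ionix's profit: (221/2 - 25)·(57/2) = 2436.7500.

2436.75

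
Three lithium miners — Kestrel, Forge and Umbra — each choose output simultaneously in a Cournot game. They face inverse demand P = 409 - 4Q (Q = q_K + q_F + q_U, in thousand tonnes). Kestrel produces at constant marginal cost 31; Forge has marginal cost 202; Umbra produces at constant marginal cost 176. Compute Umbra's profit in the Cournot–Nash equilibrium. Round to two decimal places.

203.06

Kestrel's profit: π_K = (409 - 4Q)q_K - (31q_K). Setting ∂π_K/∂q_K = 0: 378 - 8q_K - 4(q_F + q_U) = 0.
Forge's first-order condition: 207 - 8q_F - 4(q_K + q_U) = 0.
Umbra's first-order condition: 233 - 8q_U - 4(q_K + q_F) = 0.
Adding the 3 conditions: 818 − 8Q − 8Q = 0, i.e. Q = 409/8.
Back-substituting: q_K = (378 − 409/2)/4 = 347/8, q_F = (207 − 409/2)/4 = 5/8, q_U = (233 − 409/2)/4 = 57/8.
Price P = 409 - 4·(409/8) = 409/2.
Umbra's profit: (409/2 - 176)·(57/8) = 203.0625.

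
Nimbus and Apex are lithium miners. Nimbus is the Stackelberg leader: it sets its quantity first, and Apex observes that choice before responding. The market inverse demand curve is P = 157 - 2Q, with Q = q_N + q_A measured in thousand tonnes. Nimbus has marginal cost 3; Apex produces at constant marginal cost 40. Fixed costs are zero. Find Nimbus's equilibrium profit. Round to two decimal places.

2280.06

The follower Apex best-responds to any q_N: π_A = (157 - 2Q)q_A - 40q_A.
Setting the follower's marginal profit to zero, 117 - 2q_N - 4q_A = 0, i.e. q_A = (117 - 2q_N)/4.
The leader anticipates this reaction. Substituting into P = 157 - 2Q gives P = 197/2 - q_N, so π_N = (197/2 - q_N)q_N - 3q_N.
Maximising: ∂π_N/∂q_N = 191/2 - 2q_N = 0, giving q_N = 191/4.
Then q_A = (117 - 2·(191/4))/4 = 43/8.
Price P = 157 - 2·(425/8) = 203/4.
Nimbus's profit: (203/4 - 3)·(191/4) = 2280.0625.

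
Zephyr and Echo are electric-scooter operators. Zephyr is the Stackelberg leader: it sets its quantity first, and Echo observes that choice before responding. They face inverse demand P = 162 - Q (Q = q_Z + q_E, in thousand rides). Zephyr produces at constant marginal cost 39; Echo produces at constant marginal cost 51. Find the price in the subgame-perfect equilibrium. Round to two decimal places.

The follower Echo best-responds to any q_Z: π_E = (162 - Q)q_E - 51q_E.
∂π_E/∂q_E = 111 - q_Z - 2q_E = 0 gives the reaction function q_E = (111 - q_Z)/2.
Zephyr substitutes q_E(q_Z) into its own profit: π_Z = q_Z(162 - q_Z - (111 - q_Z)/2) - 39q_Z = (213/2 - (1/2)q_Z)q_Z - 39q_Z.
Leader FOC: 135/2 - q_Z = 0, so q_Z = 135/2.
Then q_E = (111 - 135/2)/2 = 87/4.
Total output Q = 357/4, so price P = 162 - 357/4 = 291/4.

72.75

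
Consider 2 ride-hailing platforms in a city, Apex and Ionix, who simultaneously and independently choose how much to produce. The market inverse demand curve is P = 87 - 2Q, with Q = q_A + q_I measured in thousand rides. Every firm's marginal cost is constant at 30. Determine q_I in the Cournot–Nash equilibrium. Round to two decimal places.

A representative firm's profit is π_i = q_i(87 - 2Q) - 30q_i.
First-order condition (treating rivals' output as given): 57 - 4q_i - 2q_j = 0.
By symmetry each firm produces the same amount; substituting q_j = q_i yields q_i = 57/6 = 19/2.

9.50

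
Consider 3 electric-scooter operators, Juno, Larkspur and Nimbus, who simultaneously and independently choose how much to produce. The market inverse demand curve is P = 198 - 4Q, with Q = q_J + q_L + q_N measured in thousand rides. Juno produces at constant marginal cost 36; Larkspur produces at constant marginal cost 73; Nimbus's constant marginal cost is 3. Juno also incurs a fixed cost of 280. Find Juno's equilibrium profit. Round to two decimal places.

150.56

Juno's profit: π_J = (198 - 4Q)q_J - (36q_J). Setting ∂π_J/∂q_J = 0: 162 - 8q_J - 4(q_L + q_N) = 0.
Larkspur's first-order condition: 125 - 8q_L - 4(q_J + q_N) = 0.
Nimbus's first-order condition: 195 - 8q_N - 4(q_J + q_L) = 0.
Adding the 3 first-order conditions: 482 − 16Q = 0, so Q = 241/8.
Back-substituting: q_J = (162 − 241/2)/4 = 83/8, q_L = (125 − 241/2)/4 = 9/8, q_N = (195 − 241/2)/4 = 149/8.
Price P = 198 - 4·(241/8) = 155/2.
Juno's profit: (155/2 - 36)·(83/8) - 280 = 150.5625.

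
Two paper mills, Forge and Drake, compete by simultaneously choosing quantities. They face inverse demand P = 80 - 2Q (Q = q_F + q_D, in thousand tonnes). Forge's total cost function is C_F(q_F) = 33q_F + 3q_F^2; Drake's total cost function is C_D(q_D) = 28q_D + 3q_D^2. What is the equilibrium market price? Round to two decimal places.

63.50

Forge's profit: π_F = (80 - 2Q)q_F - (33q_F + 3q_F²). Setting ∂π_F/∂q_F = 0: 47 - 10q_F - 2(q_D) = 0.
Drake's profit: π_D = (80 - 2Q)q_D - (28q_D + 3q_D²). Setting ∂π_D/∂q_D = 0: 52 - 10q_D - 2(q_F) = 0.
Rearranging gives the reaction functions q_F = (47 - 2q_D)/10 and q_D = (52 - 2q_F)/10.
Substituting one into the other gives q_F = 61/16 and q_D = 71/16.
Total output Q = 33/4, so price P = 80 - 2·(33/4) = 127/2.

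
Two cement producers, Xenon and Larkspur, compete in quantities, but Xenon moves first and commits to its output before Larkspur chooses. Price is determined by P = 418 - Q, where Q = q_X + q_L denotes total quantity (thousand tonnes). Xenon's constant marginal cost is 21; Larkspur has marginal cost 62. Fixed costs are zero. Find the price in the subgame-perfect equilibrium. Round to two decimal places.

Solve by backward induction. Given q_X, the follower Larkspur maximises π_L = (418 - q_X - q_L)q_L - 62q_L.
Follower FOC: 356 - q_X - 2q_L = 0, so q_L(q_X) = (356 - q_X)/2.
Xenon substitutes q_L(q_X) into its own profit: π_X = q_X(418 - q_X - (356 - q_X)/2) - 21q_X = (240 - (1/2)q_X)q_X - 21q_X.
The leader's first-order condition 219 - q_X = 0 yields q_X = 219.
Then q_L = (356 - 219)/2 = 137/2.
Total output Q = 575/2, so price P = 418 - 575/2 = 261/2.

130.50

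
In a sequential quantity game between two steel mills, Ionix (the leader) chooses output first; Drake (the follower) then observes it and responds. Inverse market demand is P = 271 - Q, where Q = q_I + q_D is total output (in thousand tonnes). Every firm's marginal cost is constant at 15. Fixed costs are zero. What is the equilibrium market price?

The follower Drake best-responds to any q_I: π_D = (271 - Q)q_D - 15q_D.
∂π_D/∂q_D = 256 - q_I - 2q_D = 0 gives the reaction function q_D = (256 - q_I)/2.
Ionix substitutes q_D(q_I) into its own profit: π_I = q_I(271 - q_I - (256 - q_I)/2) - 15q_I = (143 - (1/2)q_I)q_I - 15q_I.
Maximising: ∂π_I/∂q_I = 128 - q_I = 0, giving q_I = 128.
Then q_D = (256 - 128)/2 = 64.
Total output Q = 192, so price P = 271 - 192 = 79.

79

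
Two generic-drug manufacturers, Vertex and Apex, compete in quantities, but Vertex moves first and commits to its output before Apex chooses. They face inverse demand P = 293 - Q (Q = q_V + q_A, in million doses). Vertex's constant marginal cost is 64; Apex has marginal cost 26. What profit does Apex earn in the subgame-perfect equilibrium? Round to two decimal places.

Solve by backward induction. Given q_V, the follower Apex maximises π_A = (293 - q_V - q_A)q_A - 26q_A.
∂π_A/∂q_A = 267 - q_V - 2q_A = 0 gives the reaction function q_A = (267 - q_V)/2.
Vertex substitutes q_A(q_V) into its own profit: π_V = q_V(293 - q_V - (267 - q_V)/2) - 64q_V = (319/2 - (1/2)q_V)q_V - 64q_V.
Maximising: ∂π_V/∂q_V = 191/2 - q_V = 0, giving q_V = 191/2.
Then q_A = (267 - 191/2)/2 = 343/4.
Price P = 293 - 725/4 = 447/4.
Apex's profit: (447/4 - 26)·(343/4) = 7353.0625.

7353.06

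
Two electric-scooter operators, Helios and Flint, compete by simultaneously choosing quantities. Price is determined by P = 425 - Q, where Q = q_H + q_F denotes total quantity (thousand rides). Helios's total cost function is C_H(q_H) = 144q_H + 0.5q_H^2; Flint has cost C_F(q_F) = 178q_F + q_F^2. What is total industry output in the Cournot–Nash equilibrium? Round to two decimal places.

121.55

Helios's profit: π_H = (425 - Q)q_H - (144q_H + (1/2)q_H²). Setting ∂π_H/∂q_H = 0: 281 - 3q_H - (q_F) = 0.
Flint's profit: π_F = (425 - Q)q_F - (178q_F + q_F²). Setting ∂π_F/∂q_F = 0: 247 - 4q_F - (q_H) = 0.
So q_H = (281 - q_F)/3 and q_F = (247 - q_H)/4.
Substituting one into the other gives q_H = 877/11 and q_F = 460/11.
Total output Q = 877/11 + 460/11 = 1337/11.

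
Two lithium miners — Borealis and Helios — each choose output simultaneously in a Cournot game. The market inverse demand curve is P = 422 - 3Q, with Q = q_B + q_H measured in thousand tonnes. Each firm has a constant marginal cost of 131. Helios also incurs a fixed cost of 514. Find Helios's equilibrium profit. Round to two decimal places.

A representative firm's profit is π_i = q_i(422 - 3Q) - 131q_i.
First-order condition (treating rivals' output as given): 291 - 6q_i - 3q_j = 0.
With identical firms every q_j equals q_i, so q_j = q_i and 291 = 9q_i, giving q_i = 97/3.
Price P = 422 - 3·(194/3) = 228.
Helios's profit: (228 - 131)·(97/3) - 514 = 2622.3333.

2622.33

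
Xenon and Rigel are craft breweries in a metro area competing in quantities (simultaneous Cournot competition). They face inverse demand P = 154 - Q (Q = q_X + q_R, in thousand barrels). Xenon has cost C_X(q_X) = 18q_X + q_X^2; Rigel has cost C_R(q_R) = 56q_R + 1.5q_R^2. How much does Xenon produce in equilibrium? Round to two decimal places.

Xenon's profit: π_X = (154 - Q)q_X - (18q_X + q_X²). Setting ∂π_X/∂q_X = 0: 136 - 4q_X - (q_R) = 0.
Rigel's profit: π_R = (154 - Q)q_R - (56q_R + (3/2)q_R²). Setting ∂π_R/∂q_R = 0: 98 - 5q_R - (q_X) = 0.
Best responses: q_X = (136 - q_R)/4, q_R = (98 - q_X)/5.
Substituting one into the other gives q_X = 582/19 and q_R = 256/19.

30.63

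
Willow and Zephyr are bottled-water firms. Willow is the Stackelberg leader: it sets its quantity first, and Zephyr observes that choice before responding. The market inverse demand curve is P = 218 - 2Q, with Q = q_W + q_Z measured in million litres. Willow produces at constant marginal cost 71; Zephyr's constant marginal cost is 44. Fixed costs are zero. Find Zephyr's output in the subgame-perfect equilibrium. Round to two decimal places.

The follower Zephyr best-responds to any q_W: π_Z = (218 - 2Q)q_Z - 44q_Z.
∂π_Z/∂q_Z = 174 - 2q_W - 4q_Z = 0 gives the reaction function q_Z = (174 - 2q_W)/4.
Willow substitutes q_Z(q_W) into its own profit: π_W = q_W(218 - 2q_W - (174 - 2q_W)/2) - 71q_W = (131 - q_W)q_W - 71q_W.
Maximising: ∂π_W/∂q_W = 60 - 2q_W = 0, giving q_W = 30.
Then q_Z = (174 - 2·30)/4 = 57/2.

28.50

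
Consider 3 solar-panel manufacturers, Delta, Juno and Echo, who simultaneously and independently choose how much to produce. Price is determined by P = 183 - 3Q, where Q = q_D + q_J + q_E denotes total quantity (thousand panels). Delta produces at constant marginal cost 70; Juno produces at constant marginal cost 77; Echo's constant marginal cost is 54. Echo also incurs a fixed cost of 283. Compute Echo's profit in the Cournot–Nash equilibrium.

305

Delta's profit: π_D = (183 - 3Q)q_D - (70q_D). Setting ∂π_D/∂q_D = 0: 113 - 6q_D - 3(q_J + q_E) = 0.
Juno's profit: π_J = (183 - 3Q)q_J - (77q_J). Setting ∂π_J/∂q_J = 0: 106 - 6q_J - 3(q_D + q_E) = 0.
Echo's first-order condition: 129 - 6q_E - 3(q_D + q_J) = 0.
Adding the 3 first-order conditions: 348 − 12Q = 0, so Q = 29.
Back-substituting: q_D = (113 − 87)/3 = 26/3, q_J = (106 − 87)/3 = 19/3, q_E = (129 − 87)/3 = 14.
Price P = 183 - 3·29 = 96.
Echo's profit: (96 - 54)·14 - 283 = 305.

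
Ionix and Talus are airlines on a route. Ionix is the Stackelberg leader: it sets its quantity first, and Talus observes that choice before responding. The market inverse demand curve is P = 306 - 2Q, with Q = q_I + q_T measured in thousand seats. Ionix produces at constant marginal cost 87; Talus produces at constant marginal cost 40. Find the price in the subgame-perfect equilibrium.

Solve by backward induction. Given q_I, the follower Talus maximises π_T = (306 - 2q_I - 2q_T)q_T - 40q_T.
∂π_T/∂q_T = 266 - 2q_I - 4q_T = 0 gives the reaction function q_T = (266 - 2q_I)/4.
The leader anticipates this reaction. Substituting into P = 306 - 2Q gives P = 173 - q_I, so π_I = (173 - q_I)q_I - 87q_I.
Leader FOC: 86 - 2q_I = 0, so q_I = 43.
Then q_T = (266 - 2·43)/4 = 45.
Total output Q = 88, so price P = 306 - 2·88 = 130.

130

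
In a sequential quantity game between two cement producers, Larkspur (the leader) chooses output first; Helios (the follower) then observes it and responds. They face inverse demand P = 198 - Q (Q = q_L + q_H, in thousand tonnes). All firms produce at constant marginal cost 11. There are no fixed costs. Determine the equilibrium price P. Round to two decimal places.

57.75

Solve by backward induction. Given q_L, the follower Helios maximises π_H = (198 - q_L - q_H)q_H - 11q_H.
Follower FOC: 187 - q_L - 2q_H = 0, so q_H(q_L) = (187 - q_L)/2.
Larkspur substitutes q_H(q_L) into its own profit: π_L = q_L(198 - q_L - (187 - q_L)/2) - 11q_L = (209/2 - (1/2)q_L)q_L - 11q_L.
Maximising: ∂π_L/∂q_L = 187/2 - q_L = 0, giving q_L = 187/2.
Then q_H = (187 - 187/2)/2 = 187/4.
Total output Q = 561/4, so price P = 198 - 561/4 = 231/4.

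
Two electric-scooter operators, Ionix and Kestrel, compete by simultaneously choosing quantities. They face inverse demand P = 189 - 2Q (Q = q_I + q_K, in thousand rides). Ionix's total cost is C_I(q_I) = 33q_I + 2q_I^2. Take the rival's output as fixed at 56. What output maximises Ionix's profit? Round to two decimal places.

5.50

With the rival's output fixed at 56, Ionix's profit is π_I = (189 - 2·56 - 2q_I)q_I - (33q_I + 2q_I²) = (77 - 2q_I)q_I - (33q_I + 2q_I²).
∂π_I/∂q_I = 44 - 8q_I = 0, so q_I = 11/2.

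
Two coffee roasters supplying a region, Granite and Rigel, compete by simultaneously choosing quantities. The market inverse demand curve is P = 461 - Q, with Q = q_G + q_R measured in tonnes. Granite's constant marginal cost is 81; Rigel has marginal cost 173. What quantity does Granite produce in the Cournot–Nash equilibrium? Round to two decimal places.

Granite's profit: π_G = (461 - Q)q_G - (81q_G). Setting ∂π_G/∂q_G = 0: 380 - 2q_G - (q_R) = 0.
Rigel's profit: π_R = (461 - Q)q_R - (173q_R). Setting ∂π_R/∂q_R = 0: 288 - 2q_R - (q_G) = 0.
Rearranging gives the reaction functions q_G = (380 - q_R)/2 and q_R = (288 - q_G)/2.
Substituting one into the other gives q_G = 472/3 and q_R = 196/3.

157.33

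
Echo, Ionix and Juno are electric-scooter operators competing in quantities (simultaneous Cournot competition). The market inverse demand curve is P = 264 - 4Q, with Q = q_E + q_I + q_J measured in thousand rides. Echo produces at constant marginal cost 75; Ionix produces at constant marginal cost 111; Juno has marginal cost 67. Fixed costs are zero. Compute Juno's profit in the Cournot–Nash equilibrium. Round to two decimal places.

968.77

Echo's profit: π_E = (264 - 4Q)q_E - (75q_E). Setting ∂π_E/∂q_E = 0: 189 - 8q_E - 4(q_I + q_J) = 0.
Ionix's profit: π_I = (264 - 4Q)q_I - (111q_I). Setting ∂π_I/∂q_I = 0: 153 - 8q_I - 4(q_E + q_J) = 0.
Juno's profit: π_J = (264 - 4Q)q_J - (67q_J). Setting ∂π_J/∂q_J = 0: 197 - 8q_J - 4(q_E + q_I) = 0.
Adding the 3 conditions: 539 − 8Q − 8Q = 0, i.e. Q = 539/16.
Back-substituting: q_E = (189 − 539/4)/4 = 217/16, q_I = (153 − 539/4)/4 = 73/16, q_J = (197 − 539/4)/4 = 249/16.
Price P = 264 - 4·(539/16) = 517/4.
Juno's profit: (517/4 - 67)·(249/16) = 968.7656.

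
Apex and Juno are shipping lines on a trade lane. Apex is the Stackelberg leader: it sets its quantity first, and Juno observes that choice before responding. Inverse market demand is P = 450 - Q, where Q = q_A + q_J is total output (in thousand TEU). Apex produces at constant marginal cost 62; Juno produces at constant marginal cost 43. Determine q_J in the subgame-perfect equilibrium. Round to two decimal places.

The follower Juno best-responds to any q_A: π_J = (450 - Q)q_J - 43q_J.
Setting the follower's marginal profit to zero, 407 - q_A - 2q_J = 0, i.e. q_J = (407 - q_A)/2.
The leader anticipates this reaction. Substituting into P = 450 - Q gives P = 493/2 - (1/2)q_A, so π_A = (493/2 - (1/2)q_A)q_A - 62q_A.
Leader FOC: 369/2 - q_A = 0, so q_A = 369/2.
Then q_J = (407 - 369/2)/2 = 445/4.

111.25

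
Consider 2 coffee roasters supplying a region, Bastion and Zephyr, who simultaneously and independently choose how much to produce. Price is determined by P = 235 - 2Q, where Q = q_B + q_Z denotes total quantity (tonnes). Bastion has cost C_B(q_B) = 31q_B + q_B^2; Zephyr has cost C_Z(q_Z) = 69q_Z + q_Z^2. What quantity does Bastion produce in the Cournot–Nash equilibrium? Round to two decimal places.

Bastion's profit: π_B = (235 - 2Q)q_B - (31q_B + q_B²). Setting ∂π_B/∂q_B = 0: 204 - 6q_B - 2(q_Z) = 0.
Zephyr's profit: π_Z = (235 - 2Q)q_Z - (69q_Z + q_Z²). Setting ∂π_Z/∂q_Z = 0: 166 - 6q_Z - 2(q_B) = 0.
So q_B = (204 - 2q_Z)/6 and q_Z = (166 - 2q_B)/6.
Substituting one into the other gives q_B = 223/8 and q_Z = 147/8.

27.88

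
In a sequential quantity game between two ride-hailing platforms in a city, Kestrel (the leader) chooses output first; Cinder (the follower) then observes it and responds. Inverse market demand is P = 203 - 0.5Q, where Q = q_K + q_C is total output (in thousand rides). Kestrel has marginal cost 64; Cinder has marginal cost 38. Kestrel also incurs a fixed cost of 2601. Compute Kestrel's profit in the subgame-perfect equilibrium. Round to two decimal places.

591.25

The follower Cinder best-responds to any q_K: π_C = (203 - 0.5Q)q_C - 38q_C.
Setting the follower's marginal profit to zero, 165 - (1/2)q_K - q_C = 0, i.e. q_C = (165 - (1/2)q_K).
The leader anticipates this reaction. Substituting into P = 203 - 0.5Q gives P = 241/2 - (1/4)q_K, so π_K = (241/2 - (1/4)q_K)q_K - 64q_K.
Maximising: ∂π_K/∂q_K = 113/2 - (1/2)q_K = 0, giving q_K = 113.
Then q_C = (165 - (1/2)·113) = 217/2.
Price P = 203 - (1/2)·(443/2) = 369/4.
Kestrel's profit: (369/4 - 64)·113 - 2601 = 591.2500.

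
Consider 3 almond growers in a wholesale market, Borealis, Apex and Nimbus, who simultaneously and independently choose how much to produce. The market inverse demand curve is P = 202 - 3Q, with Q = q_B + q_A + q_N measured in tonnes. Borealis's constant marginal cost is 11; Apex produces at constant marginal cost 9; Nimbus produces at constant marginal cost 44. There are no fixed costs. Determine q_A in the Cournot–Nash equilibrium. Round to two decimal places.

19.17

Borealis's profit: π_B = (202 - 3Q)q_B - (11q_B). Setting ∂π_B/∂q_B = 0: 191 - 6q_B - 3(q_A + q_N) = 0.
Apex's first-order condition: 193 - 6q_A - 3(q_B + q_N) = 0.
Nimbus's first-order condition: 158 - 6q_N - 3(q_B + q_A) = 0.
Adding the 3 conditions: 542 − 6Q − 6Q = 0, i.e. Q = 271/6.
Back-substituting: q_B = (191 − 271/2)/3 = 37/2, q_A = (193 − 271/2)/3 = 115/6, q_N = (158 − 271/2)/3 = 15/2.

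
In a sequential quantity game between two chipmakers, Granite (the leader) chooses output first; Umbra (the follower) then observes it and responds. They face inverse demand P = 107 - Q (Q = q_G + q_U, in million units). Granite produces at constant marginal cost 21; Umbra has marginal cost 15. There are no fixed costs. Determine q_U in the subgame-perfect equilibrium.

26

Solve by backward induction. Given q_G, the follower Umbra maximises π_U = (107 - q_G - q_U)q_U - 15q_U.
Setting the follower's marginal profit to zero, 92 - q_G - 2q_U = 0, i.e. q_U = (92 - q_G)/2.
The leader anticipates this reaction. Substituting into P = 107 - Q gives P = 61 - (1/2)q_G, so π_G = (61 - (1/2)q_G)q_G - 21q_G.
The leader's first-order condition 40 - q_G = 0 yields q_G = 40.
Then q_U = (92 - 40)/2 = 26.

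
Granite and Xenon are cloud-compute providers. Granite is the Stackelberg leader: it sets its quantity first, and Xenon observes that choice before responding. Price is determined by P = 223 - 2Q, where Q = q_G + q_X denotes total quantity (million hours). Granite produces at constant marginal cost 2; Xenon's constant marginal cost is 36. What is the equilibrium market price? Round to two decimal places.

65.75

Solve by backward induction. Given q_G, the follower Xenon maximises π_X = (223 - 2q_G - 2q_X)q_X - 36q_X.
∂π_X/∂q_X = 187 - 2q_G - 4q_X = 0 gives the reaction function q_X = (187 - 2q_G)/4.
The leader anticipates this reaction. Substituting into P = 223 - 2Q gives P = 259/2 - q_G, so π_G = (259/2 - q_G)q_G - 2q_G.
Maximising: ∂π_G/∂q_G = 255/2 - 2q_G = 0, giving q_G = 255/4.
Then q_X = (187 - 2·(255/4))/4 = 119/8.
Total output Q = 629/8, so price P = 223 - 2·(629/8) = 263/4.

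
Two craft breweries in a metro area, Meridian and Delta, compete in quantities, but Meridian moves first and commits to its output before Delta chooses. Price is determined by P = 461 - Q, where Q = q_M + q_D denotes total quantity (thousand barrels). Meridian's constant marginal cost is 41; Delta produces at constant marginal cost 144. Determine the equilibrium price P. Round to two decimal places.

171.75

Solve by backward induction. Given q_M, the follower Delta maximises π_D = (461 - q_M - q_D)q_D - 144q_D.
Follower FOC: 317 - q_M - 2q_D = 0, so q_D(q_M) = (317 - q_M)/2.
Meridian substitutes q_D(q_M) into its own profit: π_M = q_M(461 - q_M - (317 - q_M)/2) - 41q_M = (605/2 - (1/2)q_M)q_M - 41q_M.
The leader's first-order condition 523/2 - q_M = 0 yields q_M = 523/2.
Then q_D = (317 - 523/2)/2 = 111/4.
Total output Q = 1157/4, so price P = 461 - 1157/4 = 687/4.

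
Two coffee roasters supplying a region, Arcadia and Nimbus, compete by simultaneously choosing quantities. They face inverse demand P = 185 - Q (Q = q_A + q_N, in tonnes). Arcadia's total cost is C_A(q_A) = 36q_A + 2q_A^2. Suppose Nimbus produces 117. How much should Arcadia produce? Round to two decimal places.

With the rival's output fixed at 117, Arcadia's profit is π_A = (185 - 117 - q_A)q_A - (36q_A + 2q_A²) = (68 - q_A)q_A - (36q_A + 2q_A²).
∂π_A/∂q_A = 32 - 6q_A = 0, so q_A = 16/3.

5.33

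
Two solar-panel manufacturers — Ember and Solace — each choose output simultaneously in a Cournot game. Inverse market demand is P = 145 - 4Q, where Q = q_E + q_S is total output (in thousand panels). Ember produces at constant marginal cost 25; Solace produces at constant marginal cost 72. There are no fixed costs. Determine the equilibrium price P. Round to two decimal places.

80.67

Ember's profit: π_E = (145 - 4Q)q_E - (25q_E). Setting ∂π_E/∂q_E = 0: 120 - 8q_E - 4(q_S) = 0.
Solace's profit: π_S = (145 - 4Q)q_S - (72q_S). Setting ∂π_S/∂q_S = 0: 73 - 8q_S - 4(q_E) = 0.
So q_E = (120 - 4q_S)/8 and q_S = (73 - 4q_E)/8.
Substituting one into the other gives q_E = 167/12 and q_S = 13/6.
Total output Q = 193/12, so price P = 145 - 4·(193/12) = 242/3.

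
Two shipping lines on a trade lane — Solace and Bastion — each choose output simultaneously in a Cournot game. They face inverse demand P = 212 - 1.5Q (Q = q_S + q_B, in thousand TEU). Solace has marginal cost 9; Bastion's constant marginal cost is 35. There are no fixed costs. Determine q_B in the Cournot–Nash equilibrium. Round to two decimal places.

33.56

Solace's profit: π_S = (212 - 1.5Q)q_S - (9q_S). Setting ∂π_S/∂q_S = 0: 203 - 3q_S - (3/2)(q_B) = 0.
Bastion's profit: π_B = (212 - 1.5Q)q_B - (35q_B). Setting ∂π_B/∂q_B = 0: 177 - 3q_B - (3/2)(q_S) = 0.
Best responses: q_S = (203 - (3/2)q_B)/3, q_B = (177 - (3/2)q_S)/3.
Substituting one into the other gives q_S = 458/9 and q_B = 302/9.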